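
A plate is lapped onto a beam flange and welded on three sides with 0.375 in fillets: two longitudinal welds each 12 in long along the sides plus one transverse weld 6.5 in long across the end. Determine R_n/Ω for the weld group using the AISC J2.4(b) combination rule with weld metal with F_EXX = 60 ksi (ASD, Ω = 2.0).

R_n/Ω ≈ 146 kip

t_e = 0.707 × 0.375 = 0.2651 in.
R_nwl = 0.6 × 60 × 0.2651 × 24 = 229.1 kip (longitudinal, 2 welds).
R_nwt = 0.6 × 60 × 0.2651 × 6.5 = 62.04 kip (transverse, base value).
(i) R_nwl + R_nwt = 291.1 kip; (ii) 0.85 R_nwl + 1.5 R_nwt = 287.8 kip.
R_n = max = 291.1 kip [governs: (i)]; R_n/Ω = 145.6 kip.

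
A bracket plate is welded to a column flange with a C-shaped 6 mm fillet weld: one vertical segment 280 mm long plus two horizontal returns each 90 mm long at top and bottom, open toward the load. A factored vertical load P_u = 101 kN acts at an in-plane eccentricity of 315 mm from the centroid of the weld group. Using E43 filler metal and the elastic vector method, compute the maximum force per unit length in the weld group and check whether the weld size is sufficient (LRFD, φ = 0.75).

E43XX → F_EXX = 430 MPa.
Total weld length L_w = 460 mm. Treat welds as unit-width lines.
Centroid: x̄ = 2×90×45 / 460 = 17.61 mm from the vertical weld.
Polar moment about centroid: J = I_x + I_y = [280³/12 + 2×90×140²] + [280×17.61² + 2(90³/12 + 90×27.39²)] = 5701000 mm³.
Direct shear f_v = P/L_w = 101×10³ / 460 = 219.6 N/mm (vertical).
Torsion M = P·e = 101×10³ × 315 = 31815000 N·mm.
Critical point at (x, y) = (72.39, 140) from centroid. f_tx = M·y/J = 781.3 N/mm; f_ty = M·x/J = 404 N/mm.
Resultant f_max = √[f_tx² + (f_v + f_ty)²] = √[781.3² + (219.6 + 404)²] = 999.7 N/mm.
Capacity per unit length: φr_n = 0.75 × 0.6 × 430 × (0.707 × 6) = 820.8 N/mm.
999.7 > 820.8 → NOT adequate.

f_max ≈ 1000 N/mm; NOT adequate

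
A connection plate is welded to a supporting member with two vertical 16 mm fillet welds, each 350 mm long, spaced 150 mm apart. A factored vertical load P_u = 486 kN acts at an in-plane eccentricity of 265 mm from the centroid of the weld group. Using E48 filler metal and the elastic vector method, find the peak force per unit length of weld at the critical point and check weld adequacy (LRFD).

E48XX → F_EXX = 480 MPa.
Total weld length L_w = 700 mm. Treat welds as unit-width lines.
Polar moment about centroid: J = 2[d³/12 + d(b/2)²] = 2[350³/12 + 350×75²] = 11080000 mm³.
Direct shear f_v = P/L_w = 486×10³ / 700 = 694.3 N/mm (vertical).
Torsion M = P·e = 486×10³ × 265 = 128790000 N·mm.
Critical point at (x, y) = (75, 175) from centroid. f_tx = M·y/J = 2034 N/mm; f_ty = M·x/J = 871.5 N/mm.
Resultant f_max = √[f_tx² + (f_v + f_ty)²] = √[2034² + (694.3 + 871.5)²] = 2567 N/mm.
Capacity per unit length: φr_n = 0.75 × 0.6 × 480 × (0.707 × 16) = 2443 N/mm.
2567 > 2443 → NOT adequate.

f_max ≈ 2570 N/mm; NOT adequate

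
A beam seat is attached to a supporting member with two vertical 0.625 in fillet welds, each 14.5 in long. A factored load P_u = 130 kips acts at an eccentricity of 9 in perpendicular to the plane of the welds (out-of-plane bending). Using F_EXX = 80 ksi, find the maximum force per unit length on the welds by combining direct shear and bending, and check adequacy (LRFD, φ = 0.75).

L_w = 2 × 14.5 = 29 in; section modulus (unit throat) S = 2 × L²/6 = 70.08 in².
Direct shear f_v = P/L_w = 130/29 = 4.483 kip/in.
Moment M = P × e = 130 × 9 = 1170 kip·in; bending f_b = M/S = 16.69 kip/in.
f_max = √(f_v² + f_b²) = √(4.483² + 16.69²) = 17.29 kip/in.
φr_n = 0.75 × 0.6 × 80 × (0.707 × 0.625) = 15.91 kip/in → NOT adequate.

f_max ≈ 17.3 kip/in; NOT adequate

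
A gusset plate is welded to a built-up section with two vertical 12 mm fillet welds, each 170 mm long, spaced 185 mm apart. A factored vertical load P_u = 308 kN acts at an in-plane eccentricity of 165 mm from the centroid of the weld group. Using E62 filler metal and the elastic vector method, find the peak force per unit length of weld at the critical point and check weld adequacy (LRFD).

E62XX → F_EXX = 620 MPa.
Total weld length L_w = 340 mm. Treat welds as unit-width lines.
Polar moment about centroid: J = 2[d³/12 + d(b/2)²] = 2[170³/12 + 170×92.5²] = 3728000 mm³.
Direct shear f_v = P/L_w = 308×10³ / 340 = 905.9 N/mm (vertical).
Torsion M = P·e = 308×10³ × 165 = 50820000 N·mm.
Critical point at (x, y) = (92.5, 85) from centroid. f_tx = M·y/J = 1159 N/mm; f_ty = M·x/J = 1261 N/mm.
Resultant f_max = √[f_tx² + (f_v + f_ty)²] = √[1159² + (905.9 + 1261)²] = 2457 N/mm.
Capacity per unit length: φr_n = 0.75 × 0.6 × 620 × (0.707 × 12) = 2367 N/mm.
2457 > 2367 → NOT adequate.

f_max ≈ 2460 N/mm; NOT adequate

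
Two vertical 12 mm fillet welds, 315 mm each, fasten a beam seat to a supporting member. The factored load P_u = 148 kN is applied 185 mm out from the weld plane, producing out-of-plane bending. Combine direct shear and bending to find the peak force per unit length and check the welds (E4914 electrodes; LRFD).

E49XX → F_EXX = 490 MPa.
L_w = 2 × 315 = 630 mm; section modulus (unit throat) S = 2 × L²/6 = 33080 mm².
Direct shear f_v = P/L_w = 148×10³/630 = 234.9 N/mm.
Moment M = P × e = 148×10³ × 185 = 27380000 N·mm; bending f_b = M/S = 827.8 N/mm.
f_max = √(f_v² + f_b²) = √(234.9² + 827.8²) = 860.5 N/mm.
φr_n = 0.75 × 0.6 × 490 × (0.707 × 12) = 1871 N/mm → adequate.

f_max ≈ 861 N/mm; adequate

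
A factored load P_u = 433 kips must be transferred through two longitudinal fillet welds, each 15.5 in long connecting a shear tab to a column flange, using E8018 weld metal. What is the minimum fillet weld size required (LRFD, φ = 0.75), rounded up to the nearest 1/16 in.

w = 9/16 in

E80XX → F_EXX = 80 ksi.
Total weld length L = 31 in.
Required throat t_e = P_u / (φ × 0.6 F_EXX × L) = 433 / (0.75 × 0.6 × 80 × 31) = 0.388 in.
Required leg w = t_e / 0.707 = 0.5488 in → use 9/16 in.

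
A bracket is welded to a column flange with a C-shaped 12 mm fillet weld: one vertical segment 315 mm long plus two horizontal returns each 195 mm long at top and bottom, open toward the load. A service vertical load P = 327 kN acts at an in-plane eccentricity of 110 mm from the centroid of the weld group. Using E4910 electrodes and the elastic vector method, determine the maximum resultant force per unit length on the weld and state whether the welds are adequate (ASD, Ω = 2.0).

E49XX → F_EXX = 490 MPa.
Total weld length L_w = 705 mm. Treat welds as unit-width lines.
Centroid: x̄ = 2×195×97.5 / 705 = 53.94 mm from the vertical weld.
Polar moment about centroid: J = I_x + I_y = [315³/12 + 2×195×157.5²] + [315×53.94² + 2(195³/12 + 195×43.56²)] = 15170000 mm³.
Direct shear f_v = P/L_w = 327×10³ / 705 = 463.8 N/mm (vertical).
Torsion M = P·e = 327×10³ × 110 = 35970000 N·mm.
Critical point at (x, y) = (141.1, 157.5) from centroid. f_tx = M·y/J = 373.4 N/mm; f_ty = M·x/J = 334.4 N/mm.
Resultant f_max = √[f_tx² + (f_v + f_ty)²] = √[373.4² + (463.8 + 334.4)²] = 881.3 N/mm.
Capacity per unit length: r_n/Ω = (1/2.0) × 0.6 × 490 × (0.707 × 12) = 1247 N/mm.
881.3 ≤ 1247 → adequate.

f_max ≈ 881 N/mm; adequate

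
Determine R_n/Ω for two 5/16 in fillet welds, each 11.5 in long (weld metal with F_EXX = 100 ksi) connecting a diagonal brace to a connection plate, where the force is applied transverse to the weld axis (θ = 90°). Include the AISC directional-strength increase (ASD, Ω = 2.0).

t_e = 0.707 × 0.3125 = 0.2209 in; A_we = 0.2209 × 23 = 5.082 in².
Directional factor: 1.0 + 0.5 sin^1.5(90°) = 1.5.
F_nw = 0.6 × 100 × 1.5 = 90 ksi.
R_n/Ω = (90 × 5.082) / 2.0 = 228.7 kip.

R_n/Ω ≈ 229 kip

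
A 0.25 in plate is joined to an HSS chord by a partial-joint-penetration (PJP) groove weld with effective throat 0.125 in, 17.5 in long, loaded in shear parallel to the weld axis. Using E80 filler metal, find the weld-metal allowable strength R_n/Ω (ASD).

R_n/Ω ≈ 52.5 kip

E80XX → F_EXX = 80 ksi.
Effective throat (given) t_e = 0.125 in.
A_we = 0.125 × 17.5 = 2.188 in².
F_nw = 0.6 F_EXX = 48 ksi.
R_n/Ω = (48 × 2.188) / 2.0 = 52.5 kip.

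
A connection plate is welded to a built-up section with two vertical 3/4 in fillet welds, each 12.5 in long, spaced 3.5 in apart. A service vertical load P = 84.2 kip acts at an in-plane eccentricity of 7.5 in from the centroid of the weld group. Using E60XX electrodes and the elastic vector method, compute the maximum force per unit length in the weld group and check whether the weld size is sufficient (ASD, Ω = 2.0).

f_max ≈ 11.6 kip/in; NOT adequate

E60XX → F_EXX = 60 ksi.
Total weld length L_w = 25 in. Treat welds as unit-width lines.
Polar moment about centroid: J = 2[d³/12 + d(b/2)²] = 2[12.5³/12 + 12.5×1.75²] = 402.1 in³.
Direct shear f_v = P/L_w = 84.2 / 25 = 3.368 kip/in (vertical).
Torsion M = P·e = 84.2 × 7.5 = 631.5 kip·in.
Critical point at (x, y) = (1.75, 6.25) from centroid. f_tx = M·y/J = 9.816 kip/in; f_ty = M·x/J = 2.748 kip/in.
Resultant f_max = √[f_tx² + (f_v + f_ty)²] = √[9.816² + (3.368 + 2.748)²] = 11.57 kip/in.
Capacity per unit length: r_n/Ω = (1/2.0) × 0.6 × 60 × (0.707 × 0.75) = 9.544 kip/in.
11.57 > 9.544 → NOT adequate.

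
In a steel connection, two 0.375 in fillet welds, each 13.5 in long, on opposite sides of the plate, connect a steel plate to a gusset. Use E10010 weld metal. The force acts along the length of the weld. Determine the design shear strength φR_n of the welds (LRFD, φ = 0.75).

E100XX → F_EXX = 100 ksi.
Effective throat t_e = 0.707 × 0.375 = 0.2651 in.
Total length L = 27 in; A_we = 0.2651 × 27 = 7.158 in².
F_nw = 0.6 F_EXX = 0.6 × 100 = 60 ksi.
φR_n = 0.75 × 60 × 7.158 = 322.1 kip.

φR_n ≈ 322 kip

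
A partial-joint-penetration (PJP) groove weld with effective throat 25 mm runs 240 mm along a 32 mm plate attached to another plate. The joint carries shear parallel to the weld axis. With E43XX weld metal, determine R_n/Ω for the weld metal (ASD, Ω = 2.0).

E43XX → F_EXX = 430 MPa.
Effective throat (given) t_e = 25 mm.
A_we = 25 × 240 = 6000 mm².
F_nw = 0.6 F_EXX = 258 MPa.
R_n/Ω = (258 × 6000) / 2.0 × 10⁻³ = 774 kN.

R_n/Ω ≈ 774 kN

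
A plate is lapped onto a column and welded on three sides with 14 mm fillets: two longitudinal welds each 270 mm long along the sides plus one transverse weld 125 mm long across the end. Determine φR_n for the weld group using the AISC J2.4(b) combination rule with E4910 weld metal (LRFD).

E49XX → F_EXX = 490 MPa.
t_e = 0.707 × 14 = 9.898 mm.
R_nwl = 0.6 × 490 × 9.898 × 540 × 10⁻³ = 1571 kN (longitudinal, 2 welds).
R_nwt = 0.6 × 490 × 9.898 × 125 × 10⁻³ = 363.8 kN (transverse, base value).
(i) R_nwl + R_nwt = 1935 kN; (ii) 0.85 R_nwl + 1.5 R_nwt = 1881 kN.
R_n = max = 1935 kN [governs: (i)]; φR_n = 1451 kN.

φR_n ≈ 1450 kN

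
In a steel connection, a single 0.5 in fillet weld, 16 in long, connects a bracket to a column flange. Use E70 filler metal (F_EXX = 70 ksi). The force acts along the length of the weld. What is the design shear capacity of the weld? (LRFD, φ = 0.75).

φR_n ≈ 178 kip

Effective throat t_e = 0.707 × 0.5 = 0.3535 in.
Total length L = 16 in; A_we = 0.3535 × 16 = 5.656 in².
F_nw = 0.6 F_EXX = 0.6 × 70 = 42 ksi.
φR_n = 0.75 × 42 × 5.656 = 178.2 kip.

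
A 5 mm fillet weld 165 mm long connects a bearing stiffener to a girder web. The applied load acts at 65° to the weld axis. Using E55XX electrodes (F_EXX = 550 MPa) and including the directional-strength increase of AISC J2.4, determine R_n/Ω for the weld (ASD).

t_e = 0.707 × 5 = 3.535 mm; A_we = 3.535 × 165 = 583.3 mm².
Directional factor: 1.0 + 0.5 sin^1.5(65°) = 1.431.
F_nw = 0.6 × 550 × 1.431 = 472.4 MPa.
R_n/Ω = (472.4 × 583.3) / 2.0 × 10⁻³ = 137.8 kN.

R_n/Ω ≈ 138 kN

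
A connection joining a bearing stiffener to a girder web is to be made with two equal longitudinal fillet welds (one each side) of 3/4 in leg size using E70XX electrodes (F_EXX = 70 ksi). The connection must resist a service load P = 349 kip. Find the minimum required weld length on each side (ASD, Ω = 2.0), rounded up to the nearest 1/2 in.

Throat t_e = 0.707 × 0.75 = 0.5302 in.
r_n/Ω = (0.6 × 70 × 0.5302) / 2.0 = 11.14 kip/in.
L_req = P / (r_n/Ω) = 349 / 11.14 = 31.34 in total.
Per side: 31.34 / 2 = 15.67 in.
Round up → use L = 16 in on each side.

L = 16 in on each side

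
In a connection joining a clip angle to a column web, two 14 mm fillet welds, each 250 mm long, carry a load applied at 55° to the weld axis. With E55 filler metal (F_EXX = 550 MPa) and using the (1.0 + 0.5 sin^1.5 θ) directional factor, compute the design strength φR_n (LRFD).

φR_n ≈ 1680 kN

t_e = 0.707 × 14 = 9.898 mm; A_we = 9.898 × 500 = 4949 mm².
Directional factor: 1.0 + 0.5 sin^1.5(55°) = 1.371.
F_nw = 0.6 × 550 × 1.371 = 452.3 MPa.
φR_n = 0.75 × 452.3 × 4949 × 10⁻³ = 1679 kN.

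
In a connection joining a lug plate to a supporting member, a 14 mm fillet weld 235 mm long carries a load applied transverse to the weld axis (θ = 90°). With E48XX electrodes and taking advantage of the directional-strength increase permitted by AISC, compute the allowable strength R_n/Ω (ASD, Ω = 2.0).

R_n/Ω ≈ 502 kN

E48XX → F_EXX = 480 MPa.
t_e = 0.707 × 14 = 9.898 mm; A_we = 9.898 × 235 = 2326 mm².
Directional factor: 1.0 + 0.5 sin^1.5(90°) = 1.5.
F_nw = 0.6 × 480 × 1.5 = 432 MPa.
R_n/Ω = (432 × 2326) / 2.0 × 10⁻³ = 502.4 kN.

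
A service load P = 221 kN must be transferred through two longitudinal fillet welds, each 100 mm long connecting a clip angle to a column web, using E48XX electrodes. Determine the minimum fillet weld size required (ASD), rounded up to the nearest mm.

w = 11 mm

E48XX → F_EXX = 480 MPa.
Total weld length L = 200 mm.
Required throat t_e = P × Ω / (0.6 F_EXX × L) = 221 × 2.0 / (0.6 × 480 × 200 × 10⁻³) = 7.674 mm.
Required leg w = t_e / 0.707 = 10.85 mm → use 11 mm.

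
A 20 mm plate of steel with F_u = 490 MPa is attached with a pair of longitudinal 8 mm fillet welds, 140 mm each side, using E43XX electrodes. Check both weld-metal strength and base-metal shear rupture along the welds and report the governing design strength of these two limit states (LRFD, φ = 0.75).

E43XX → F_EXX = 430 MPa.
t_e = 0.707 × 8 = 5.656 mm; L = 280 mm.
Weld metal: φR_n = 0.75 × 0.6 × 430 × 5.656 × 280 × 10⁻³ = 306.4 kN.
Base metal (shear rupture): φR_n = 0.75 × 0.6 × 490 × 20 × 280 × 10⁻³ = 1235 kN.
Governing: weld metal.

φR_n ≈ 306 kN (weld metal governs)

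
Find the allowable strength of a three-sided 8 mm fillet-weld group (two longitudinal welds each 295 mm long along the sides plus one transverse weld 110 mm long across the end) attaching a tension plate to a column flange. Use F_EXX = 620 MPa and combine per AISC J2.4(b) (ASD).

R_n/Ω ≈ 736 kN

t_e = 0.707 × 8 = 5.656 mm.
R_nwl = 0.6 × 620 × 5.656 × 590 × 10⁻³ = 1241 kN (longitudinal, 2 welds).
R_nwt = 0.6 × 620 × 5.656 × 110 × 10⁻³ = 231.4 kN (transverse, base value).
(i) R_nwl + R_nwt = 1473 kN; (ii) 0.85 R_nwl + 1.5 R_nwt = 1402 kN.
R_n = max = 1473 kN [governs: (i)]; R_n/Ω = 736.4 kN.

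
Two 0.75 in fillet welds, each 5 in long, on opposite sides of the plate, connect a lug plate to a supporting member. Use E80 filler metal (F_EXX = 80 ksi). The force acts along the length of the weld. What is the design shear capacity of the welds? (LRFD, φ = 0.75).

Effective throat t_e = 0.707 × 0.75 = 0.5302 in.
Total length L = 10 in; A_we = 0.5302 × 10 = 5.303 in².
F_nw = 0.6 F_EXX = 0.6 × 80 = 48 ksi.
φR_n = 0.75 × 48 × 5.303 = 190.9 kips.

φR_n ≈ 191 kips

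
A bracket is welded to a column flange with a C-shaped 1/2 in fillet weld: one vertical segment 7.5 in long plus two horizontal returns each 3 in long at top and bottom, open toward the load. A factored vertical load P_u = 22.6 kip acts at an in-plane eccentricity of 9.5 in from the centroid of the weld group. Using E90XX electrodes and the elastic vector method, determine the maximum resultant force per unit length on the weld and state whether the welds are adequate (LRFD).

E90XX → F_EXX = 90 ksi.
Total weld length L_w = 13.5 in. Treat welds as unit-width lines.
Centroid: x̄ = 2×3×1.5 / 13.5 = 0.6667 in from the vertical weld.
Polar moment about centroid: J = I_x + I_y = [7.5³/12 + 2×3×3.75²] + [7.5×0.6667² + 2(3³/12 + 3×0.8333²)] = 131.5 in³.
Direct shear f_v = P/L_w = 22.6 / 13.5 = 1.674 kip/in (vertical).
Torsion M = P·e = 22.6 × 9.5 = 214.7 kip·in.
Critical point at (x, y) = (2.333, 3.75) from centroid. f_tx = M·y/J = 6.121 kip/in; f_ty = M·x/J = 3.809 kip/in.
Resultant f_max = √[f_tx² + (f_v + f_ty)²] = √[6.121² + (1.674 + 3.809)²] = 8.218 kip/in.
Capacity per unit length: φr_n = 0.75 × 0.6 × 90 × (0.707 × 0.5) = 14.32 kip/in.
8.218 ≤ 14.32 → adequate.

f_max ≈ 8.22 kip/in; adequate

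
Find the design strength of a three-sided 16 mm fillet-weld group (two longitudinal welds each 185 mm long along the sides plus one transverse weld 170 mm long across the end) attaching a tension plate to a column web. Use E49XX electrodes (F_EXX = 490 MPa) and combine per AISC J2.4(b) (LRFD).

t_e = 0.707 × 16 = 11.31 mm.
R_nwl = 0.6 × 490 × 11.31 × 370 × 10⁻³ = 1231 kN (longitudinal, 2 welds).
R_nwt = 0.6 × 490 × 11.31 × 170 × 10⁻³ = 565.4 kN (transverse, base value).
(i) R_nwl + R_nwt = 1796 kN; (ii) 0.85 R_nwl + 1.5 R_nwt = 1894 kN.
R_n = max = 1894 kN [governs: (ii)]; φR_n = 1421 kN.

φR_n ≈ 1420 kN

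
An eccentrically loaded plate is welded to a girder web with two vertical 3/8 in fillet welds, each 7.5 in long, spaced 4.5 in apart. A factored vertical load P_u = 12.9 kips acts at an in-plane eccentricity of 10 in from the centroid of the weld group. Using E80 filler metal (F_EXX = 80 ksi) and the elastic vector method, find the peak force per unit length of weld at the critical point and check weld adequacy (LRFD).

Total weld length L_w = 15 in. Treat welds as unit-width lines.
Polar moment about centroid: J = 2[d³/12 + d(b/2)²] = 2[7.5³/12 + 7.5×2.25²] = 146.2 in³.
Direct shear f_v = P/L_w = 12.9 / 15 = 0.86 kip/in (vertical).
Torsion M = P·e = 12.9 × 10 = 129 kip·in.
Critical point at (x, y) = (2.25, 3.75) from centroid. f_tx = M·y/J = 3.308 kip/in; f_ty = M·x/J = 1.985 kip/in.
Resultant f_max = √[f_tx² + (f_v + f_ty)²] = √[3.308² + (0.86 + 1.985)²] = 4.363 kip/in.
Capacity per unit length: φr_n = 0.75 × 0.6 × 80 × (0.707 × 0.375) = 9.544 kip/in.
4.363 ≤ 9.544 → adequate.

f_max ≈ 4.36 kip/in; adequate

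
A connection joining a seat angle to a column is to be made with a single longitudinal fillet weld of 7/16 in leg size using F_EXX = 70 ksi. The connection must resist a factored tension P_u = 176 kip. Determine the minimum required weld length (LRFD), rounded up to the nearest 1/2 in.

Throat t_e = 0.707 × 0.4375 = 0.3093 in.
φr_n = 0.75 × 0.6 × 70 × 0.3093 = 9.743 kip/in.
L_req = P_u / φr_n = 176 / 9.743 = 18.06 in total.
Round up → use L = 18.5 in.

L = 18.5 in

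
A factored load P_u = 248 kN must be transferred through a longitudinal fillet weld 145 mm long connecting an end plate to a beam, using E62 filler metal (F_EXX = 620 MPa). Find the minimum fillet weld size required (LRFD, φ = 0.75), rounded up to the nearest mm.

w = 9 mm

Total weld length L = 145 mm.
Required throat t_e = P_u / (φ × 0.6 F_EXX × L) = 248 / (0.75 × 0.6 × 620 × 145 × 10⁻³) = 6.13 mm.
Required leg w = t_e / 0.707 = 8.671 mm → use 9 mm.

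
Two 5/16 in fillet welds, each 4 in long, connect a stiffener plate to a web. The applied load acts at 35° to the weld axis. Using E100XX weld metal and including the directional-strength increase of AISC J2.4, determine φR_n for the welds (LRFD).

E100XX → F_EXX = 100 ksi.
t_e = 0.707 × 0.3125 = 0.2209 in; A_we = 0.2209 × 8 = 1.767 in².
Directional factor: 1.0 + 0.5 sin^1.5(35°) = 1.217.
F_nw = 0.6 × 100 × 1.217 = 73.03 ksi.
φR_n = 0.75 × 73.03 × 1.767 = 96.81 kip.

φR_n ≈ 96.8 kip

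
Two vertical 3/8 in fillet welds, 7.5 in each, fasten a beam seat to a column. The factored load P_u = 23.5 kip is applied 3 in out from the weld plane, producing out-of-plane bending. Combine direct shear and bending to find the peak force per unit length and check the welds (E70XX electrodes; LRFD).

f_max ≈ 4.07 kip/in; adequate

E70XX → F_EXX = 70 ksi.
L_w = 2 × 7.5 = 15 in; section modulus (unit throat) S = 2 × L²/6 = 18.75 in².
Direct shear f_v = P/L_w = 23.5/15 = 1.567 kip/in.
Moment M = P × e = 23.5 × 3 = 70.5 kip·in; bending f_b = M/S = 3.76 kip/in.
f_max = √(f_v² + f_b²) = √(1.567² + 3.76²) = 4.073 kip/in.
φr_n = 0.75 × 0.6 × 70 × (0.707 × 0.375) = 8.351 kip/in → adequate.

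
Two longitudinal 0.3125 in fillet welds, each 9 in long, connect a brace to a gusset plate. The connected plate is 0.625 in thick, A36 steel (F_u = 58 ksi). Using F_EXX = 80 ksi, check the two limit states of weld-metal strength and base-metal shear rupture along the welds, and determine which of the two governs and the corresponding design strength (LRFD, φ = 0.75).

t_e = 0.707 × 0.3125 = 0.2209 in; L = 18 in.
Weld metal: φR_n = 0.75 × 0.6 × 80 × 0.2209 × 18 = 143.2 kips.
Base metal (shear rupture): φR_n = 0.75 × 0.6 × 58 × 0.625 × 18 = 293.6 kips.
Governing: weld metal.

φR_n ≈ 143 kips (weld metal governs)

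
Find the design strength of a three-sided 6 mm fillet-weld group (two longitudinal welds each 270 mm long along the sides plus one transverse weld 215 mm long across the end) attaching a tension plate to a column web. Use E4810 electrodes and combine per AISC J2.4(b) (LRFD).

φR_n ≈ 716 kN

E48XX → F_EXX = 480 MPa.
t_e = 0.707 × 6 = 4.242 mm.
R_nwl = 0.6 × 480 × 4.242 × 540 × 10⁻³ = 659.7 kN (longitudinal, 2 welds).
R_nwt = 0.6 × 480 × 4.242 × 215 × 10⁻³ = 262.7 kN (transverse, base value).
(i) R_nwl + R_nwt = 922.4 kN; (ii) 0.85 R_nwl + 1.5 R_nwt = 954.8 kN.
R_n = max = 954.8 kN [governs: (ii)]; φR_n = 716.1 kN.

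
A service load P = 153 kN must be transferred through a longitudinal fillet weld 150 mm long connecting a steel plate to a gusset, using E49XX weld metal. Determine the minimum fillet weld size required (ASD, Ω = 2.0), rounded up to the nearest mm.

w = 10 mm

E49XX → F_EXX = 490 MPa.
Total weld length L = 150 mm.
Required throat t_e = P × Ω / (0.6 F_EXX × L) = 153 × 2.0 / (0.6 × 490 × 150 × 10⁻³) = 6.939 mm.
Required leg w = t_e / 0.707 = 9.814 mm → use 10 mm.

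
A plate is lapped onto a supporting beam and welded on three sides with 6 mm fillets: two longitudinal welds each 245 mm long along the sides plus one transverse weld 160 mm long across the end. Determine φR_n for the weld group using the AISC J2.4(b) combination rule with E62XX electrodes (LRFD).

φR_n ≈ 777 kN

E62XX → F_EXX = 620 MPa.
t_e = 0.707 × 6 = 4.242 mm.
R_nwl = 0.6 × 620 × 4.242 × 490 × 10⁻³ = 773.2 kN (longitudinal, 2 welds).
R_nwt = 0.6 × 620 × 4.242 × 160 × 10⁻³ = 252.5 kN (transverse, base value).
(i) R_nwl + R_nwt = 1026 kN; (ii) 0.85 R_nwl + 1.5 R_nwt = 1036 kN.
R_n = max = 1036 kN [governs: (ii)]; φR_n = 777 kN.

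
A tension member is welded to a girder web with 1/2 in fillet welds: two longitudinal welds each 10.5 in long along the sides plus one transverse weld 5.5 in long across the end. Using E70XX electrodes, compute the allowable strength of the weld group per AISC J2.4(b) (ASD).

E70XX → F_EXX = 70 ksi.
t_e = 0.707 × 0.5 = 0.3535 in.
R_nwl = 0.6 × 70 × 0.3535 × 21 = 311.8 kips (longitudinal, 2 welds).
R_nwt = 0.6 × 70 × 0.3535 × 5.5 = 81.66 kips (transverse, base value).
(i) R_nwl + R_nwt = 393.4 kips; (ii) 0.85 R_nwl + 1.5 R_nwt = 387.5 kips.
R_n = max = 393.4 kips [governs: (i)]; R_n/Ω = 196.7 kips.

R_n/Ω ≈ 197 kips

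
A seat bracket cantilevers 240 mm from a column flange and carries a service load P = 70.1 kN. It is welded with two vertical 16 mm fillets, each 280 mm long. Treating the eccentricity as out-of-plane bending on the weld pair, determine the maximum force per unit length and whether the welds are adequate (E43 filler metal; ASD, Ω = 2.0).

E43XX → F_EXX = 430 MPa.
L_w = 2 × 280 = 560 mm; section modulus (unit throat) S = 2 × L²/6 = 26130 mm².
Direct shear f_v = P/L_w = 70.1×10³/560 = 125.2 N/mm.
Moment M = P × e = 70.1×10³ × 240 = 16824000 N·mm; bending f_b = M/S = 643.8 N/mm.
f_max = √(f_v² + f_b²) = √(125.2² + 643.8²) = 655.8 N/mm.
r_n/Ω = (1/2.0) × 0.6 × 430 × (0.707 × 16) = 1459 N/mm → adequate.

f_max ≈ 656 N/mm; adequate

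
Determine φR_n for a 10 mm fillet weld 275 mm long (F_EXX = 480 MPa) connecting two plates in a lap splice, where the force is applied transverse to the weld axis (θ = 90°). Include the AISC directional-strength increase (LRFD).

t_e = 0.707 × 10 = 7.07 mm; A_we = 7.07 × 275 = 1944 mm².
Directional factor: 1.0 + 0.5 sin^1.5(90°) = 1.5.
F_nw = 0.6 × 480 × 1.5 = 432 MPa.
φR_n = 0.75 × 432 × 1944 × 10⁻³ = 629.9 kN.

φR_n ≈ 630 kN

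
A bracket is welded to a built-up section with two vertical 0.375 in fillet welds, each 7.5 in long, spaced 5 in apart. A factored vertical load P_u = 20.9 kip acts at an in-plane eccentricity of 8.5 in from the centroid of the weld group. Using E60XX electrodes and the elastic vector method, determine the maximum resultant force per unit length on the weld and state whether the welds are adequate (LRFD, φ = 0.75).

f_max ≈ 5.77 kip/in; adequate

E60XX → F_EXX = 60 ksi.
Total weld length L_w = 15 in. Treat welds as unit-width lines.
Polar moment about centroid: J = 2[d³/12 + d(b/2)²] = 2[7.5³/12 + 7.5×2.5²] = 164.1 in³.
Direct shear f_v = P/L_w = 20.9 / 15 = 1.393 kip/in (vertical).
Torsion M = P·e = 20.9 × 8.5 = 177.65 kip·in.
Critical point at (x, y) = (2.5, 3.75) from centroid. f_tx = M·y/J = 4.061 kip/in; f_ty = M·x/J = 2.707 kip/in.
Resultant f_max = √[f_tx² + (f_v + f_ty)²] = √[4.061² + (1.393 + 2.707)²] = 5.771 kip/in.
Capacity per unit length: φr_n = 0.75 × 0.6 × 60 × (0.707 × 0.375) = 7.158 kip/in.
5.771 ≤ 7.158 → adequate.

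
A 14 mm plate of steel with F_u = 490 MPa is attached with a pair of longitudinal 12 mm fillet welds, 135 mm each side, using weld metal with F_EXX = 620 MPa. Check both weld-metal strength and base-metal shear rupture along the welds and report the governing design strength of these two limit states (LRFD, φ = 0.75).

t_e = 0.707 × 12 = 8.484 mm; L = 270 mm.
Weld metal: φR_n = 0.75 × 0.6 × 620 × 8.484 × 270 × 10⁻³ = 639.1 kN.
Base metal (shear rupture): φR_n = 0.75 × 0.6 × 490 × 14 × 270 × 10⁻³ = 833.5 kN.
Governing: weld metal.

φR_n ≈ 639 kN (weld metal governs)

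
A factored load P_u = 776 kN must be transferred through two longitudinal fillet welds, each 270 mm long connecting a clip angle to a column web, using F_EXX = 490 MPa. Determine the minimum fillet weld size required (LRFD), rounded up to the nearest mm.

Total weld length L = 540 mm.
Required throat t_e = P_u / (φ × 0.6 F_EXX × L) = 776 / (0.75 × 0.6 × 490 × 540 × 10⁻³) = 6.517 mm.
Required leg w = t_e / 0.707 = 9.218 mm → use 10 mm.

w = 10 mm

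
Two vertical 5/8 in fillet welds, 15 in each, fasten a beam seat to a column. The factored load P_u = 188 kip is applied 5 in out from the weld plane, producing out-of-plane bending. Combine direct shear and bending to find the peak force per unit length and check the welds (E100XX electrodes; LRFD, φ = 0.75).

E100XX → F_EXX = 100 ksi.
L_w = 2 × 15 = 30 in; section modulus (unit throat) S = 2 × L²/6 = 75 in².
Direct shear f_v = P/L_w = 188/30 = 6.267 kip/in.
Moment M = P × e = 188 × 5 = 940 kip·in; bending f_b = M/S = 12.53 kip/in.
f_max = √(f_v² + f_b²) = √(6.267² + 12.53²) = 14.01 kip/in.
φr_n = 0.75 × 0.6 × 100 × (0.707 × 0.625) = 19.88 kip/in → adequate.

f_max ≈ 14 kip/in; adequate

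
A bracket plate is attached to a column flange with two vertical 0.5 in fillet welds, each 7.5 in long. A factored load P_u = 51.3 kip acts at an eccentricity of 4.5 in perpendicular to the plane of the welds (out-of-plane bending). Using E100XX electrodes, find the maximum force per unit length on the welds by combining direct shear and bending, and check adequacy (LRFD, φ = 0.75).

E100XX → F_EXX = 100 ksi.
L_w = 2 × 7.5 = 15 in; section modulus (unit throat) S = 2 × L²/6 = 18.75 in².
Direct shear f_v = P/L_w = 51.3/15 = 3.42 kip/in.
Moment M = P × e = 51.3 × 4.5 = 230.85 kip·in; bending f_b = M/S = 12.31 kip/in.
f_max = √(f_v² + f_b²) = √(3.42² + 12.31²) = 12.78 kip/in.
φr_n = 0.75 × 0.6 × 100 × (0.707 × 0.5) = 15.91 kip/in → adequate.

f_max ≈ 12.8 kip/in; adequate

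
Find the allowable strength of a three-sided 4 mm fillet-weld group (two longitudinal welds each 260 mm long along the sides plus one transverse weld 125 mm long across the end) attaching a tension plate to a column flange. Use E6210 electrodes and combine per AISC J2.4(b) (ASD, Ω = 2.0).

E62XX → F_EXX = 620 MPa.
t_e = 0.707 × 4 = 2.828 mm.
R_nwl = 0.6 × 620 × 2.828 × 520 × 10⁻³ = 547 kN (longitudinal, 2 welds).
R_nwt = 0.6 × 620 × 2.828 × 125 × 10⁻³ = 131.5 kN (transverse, base value).
(i) R_nwl + R_nwt = 678.6 kN; (ii) 0.85 R_nwl + 1.5 R_nwt = 662.2 kN.
R_n = max = 678.6 kN [governs: (i)]; R_n/Ω = 339.3 kN.

R_n/Ω ≈ 339 kN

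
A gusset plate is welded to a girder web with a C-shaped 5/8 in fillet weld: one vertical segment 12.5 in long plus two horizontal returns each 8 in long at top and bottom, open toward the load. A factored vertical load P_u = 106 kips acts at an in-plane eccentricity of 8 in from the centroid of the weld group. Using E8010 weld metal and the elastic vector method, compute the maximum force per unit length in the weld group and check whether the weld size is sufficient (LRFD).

f_max ≈ 10.2 kip/in; adequate

E80XX → F_EXX = 80 ksi.
Total weld length L_w = 28.5 in. Treat welds as unit-width lines.
Centroid: x̄ = 2×8×4 / 28.5 = 2.246 in from the vertical weld.
Polar moment about centroid: J = I_x + I_y = [12.5³/12 + 2×8×6.25²] + [12.5×2.246² + 2(8³/12 + 8×1.754²)] = 985.4 in³.
Direct shear f_v = P/L_w = 106 / 28.5 = 3.719 kip/in (vertical).
Torsion M = P·e = 106 × 8 = 848 kip·in.
Critical point at (x, y) = (5.754, 6.25) from centroid. f_tx = M·y/J = 5.379 kip/in; f_ty = M·x/J = 4.952 kip/in.
Resultant f_max = √[f_tx² + (f_v + f_ty)²] = √[5.379² + (3.719 + 4.952)²] = 10.2 kip/in.
Capacity per unit length: φr_n = 0.75 × 0.6 × 80 × (0.707 × 0.625) = 15.91 kip/in.
10.2 ≤ 15.91 → adequate.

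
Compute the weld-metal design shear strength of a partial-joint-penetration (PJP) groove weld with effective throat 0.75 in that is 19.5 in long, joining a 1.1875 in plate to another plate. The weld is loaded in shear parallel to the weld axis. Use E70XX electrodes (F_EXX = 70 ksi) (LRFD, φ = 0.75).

φR_n ≈ 461 kips

Effective throat (given) t_e = 0.75 in.
A_we = 0.75 × 19.5 = 14.62 in².
F_nw = 0.6 F_EXX = 42 ksi.
φR_n = 0.75 × 42 × 14.62 = 460.7 kips.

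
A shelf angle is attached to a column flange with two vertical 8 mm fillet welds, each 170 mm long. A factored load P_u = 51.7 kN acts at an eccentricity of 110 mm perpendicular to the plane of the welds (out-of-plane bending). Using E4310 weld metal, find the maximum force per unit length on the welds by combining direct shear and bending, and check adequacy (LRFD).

f_max ≈ 610 N/mm; adequate

E43XX → F_EXX = 430 MPa.
L_w = 2 × 170 = 340 mm; section modulus (unit throat) S = 2 × L²/6 = 9633 mm².
Direct shear f_v = P/L_w = 51.7×10³/340 = 152.1 N/mm.
Moment M = P × e = 51.7×10³ × 110 = 5687000 N·mm; bending f_b = M/S = 590.3 N/mm.
f_max = √(f_v² + f_b²) = √(152.1² + 590.3²) = 609.6 N/mm.
φr_n = 0.75 × 0.6 × 430 × (0.707 × 8) = 1094 N/mm → adequate.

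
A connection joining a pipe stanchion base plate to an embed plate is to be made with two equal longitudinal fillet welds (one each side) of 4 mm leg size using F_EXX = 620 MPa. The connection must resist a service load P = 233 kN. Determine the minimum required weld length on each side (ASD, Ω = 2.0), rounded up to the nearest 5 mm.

L = 225 mm on each side

Throat t_e = 0.707 × 4 = 2.828 mm.
r_n/Ω = (0.6 × 620 × 2.828) / 2.0 = 526 N/mm = 0.526 kN/mm.
L_req = P / (r_n/Ω) = 233 / 0.526 = 443 mm total.
Per side: 443 / 2 = 221.5 mm.
Round up → use L = 225 mm on each side.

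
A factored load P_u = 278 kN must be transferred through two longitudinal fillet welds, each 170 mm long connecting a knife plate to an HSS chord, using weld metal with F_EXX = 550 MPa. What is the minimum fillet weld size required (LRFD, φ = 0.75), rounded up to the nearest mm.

Total weld length L = 340 mm.
Required throat t_e = P_u / (φ × 0.6 F_EXX × L) = 278 / (0.75 × 0.6 × 550 × 340 × 10⁻³) = 3.304 mm.
Required leg w = t_e / 0.707 = 4.673 mm → use 5 mm.

w = 5 mm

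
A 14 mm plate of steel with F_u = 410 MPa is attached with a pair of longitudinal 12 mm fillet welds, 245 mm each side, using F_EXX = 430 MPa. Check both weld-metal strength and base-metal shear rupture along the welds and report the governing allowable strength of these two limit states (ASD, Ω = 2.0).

t_e = 0.707 × 12 = 8.484 mm; L = 490 mm.
Weld metal: R_n/Ω = (1/2.0) × 0.6 × 430 × 8.484 × 490 × 10⁻³ = 536.3 kN.
Base metal (shear rupture): R_n/Ω = (1/2.0) × 0.6 × 410 × 14 × 490 × 10⁻³ = 843.8 kN.
Governing: weld metal.

R_n/Ω ≈ 536 kN (weld metal governs)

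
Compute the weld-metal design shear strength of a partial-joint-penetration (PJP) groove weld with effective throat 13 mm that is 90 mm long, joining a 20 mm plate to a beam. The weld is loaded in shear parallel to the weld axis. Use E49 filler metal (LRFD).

E49XX → F_EXX = 490 MPa.
Effective throat (given) t_e = 13 mm.
A_we = 13 × 90 = 1170 mm².
F_nw = 0.6 F_EXX = 294 MPa.
φR_n = 0.75 × 294 × 1170 × 10⁻³ = 258 kN.

φR_n ≈ 258 kN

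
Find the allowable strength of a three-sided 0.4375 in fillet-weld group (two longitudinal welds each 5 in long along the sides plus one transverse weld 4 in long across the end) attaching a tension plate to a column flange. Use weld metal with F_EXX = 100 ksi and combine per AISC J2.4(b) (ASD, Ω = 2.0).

t_e = 0.707 × 0.4375 = 0.3093 in.
R_nwl = 0.6 × 100 × 0.3093 × 10 = 185.6 kip (longitudinal, 2 welds).
R_nwt = 0.6 × 100 × 0.3093 × 4 = 74.23 kip (transverse, base value).
(i) R_nwl + R_nwt = 259.8 kip; (ii) 0.85 R_nwl + 1.5 R_nwt = 269.1 kip.
R_n = max = 269.1 kip [governs: (ii)]; R_n/Ω = 134.6 kip.

R_n/Ω ≈ 135 kip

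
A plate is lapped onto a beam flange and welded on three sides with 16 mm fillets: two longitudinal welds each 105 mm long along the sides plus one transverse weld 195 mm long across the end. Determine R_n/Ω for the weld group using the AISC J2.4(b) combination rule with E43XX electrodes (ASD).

E43XX → F_EXX = 430 MPa.
t_e = 0.707 × 16 = 11.31 mm.
R_nwl = 0.6 × 430 × 11.31 × 210 × 10⁻³ = 612.9 kN (longitudinal, 2 welds).
R_nwt = 0.6 × 430 × 11.31 × 195 × 10⁻³ = 569.1 kN (transverse, base value).
(i) R_nwl + R_nwt = 1182 kN; (ii) 0.85 R_nwl + 1.5 R_nwt = 1375 kN.
R_n = max = 1375 kN [governs: (ii)]; R_n/Ω = 687.3 kN.

R_n/Ω ≈ 687 kN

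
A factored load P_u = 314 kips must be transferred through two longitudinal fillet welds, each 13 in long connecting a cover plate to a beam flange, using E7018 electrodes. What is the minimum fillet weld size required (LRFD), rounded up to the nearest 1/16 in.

w = 9/16 in

E70XX → F_EXX = 70 ksi.
Total weld length L = 26 in.
Required throat t_e = P_u / (φ × 0.6 F_EXX × L) = 314 / (0.75 × 0.6 × 70 × 26) = 0.3834 in.
Required leg w = t_e / 0.707 = 0.5423 in → use 9/16 in.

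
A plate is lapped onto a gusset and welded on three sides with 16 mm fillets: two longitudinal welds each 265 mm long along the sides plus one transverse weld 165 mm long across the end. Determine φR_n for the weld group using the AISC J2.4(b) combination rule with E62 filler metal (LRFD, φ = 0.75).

E62XX → F_EXX = 620 MPa.
t_e = 0.707 × 16 = 11.31 mm.
R_nwl = 0.6 × 620 × 11.31 × 530 × 10⁻³ = 2230 kN (longitudinal, 2 welds).
R_nwt = 0.6 × 620 × 11.31 × 165 × 10⁻³ = 694.3 kN (transverse, base value).
(i) R_nwl + R_nwt = 2925 kN; (ii) 0.85 R_nwl + 1.5 R_nwt = 2937 kN.
R_n = max = 2937 kN [governs: (ii)]; φR_n = 2203 kN.

φR_n ≈ 2200 kN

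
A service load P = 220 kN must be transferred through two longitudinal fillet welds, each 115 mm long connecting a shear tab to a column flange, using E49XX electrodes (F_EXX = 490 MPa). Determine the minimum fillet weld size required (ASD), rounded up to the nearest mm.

w = 10 mm

Total weld length L = 230 mm.
Required throat t_e = P × Ω / (0.6 F_EXX × L) = 220 × 2.0 / (0.6 × 490 × 230 × 10⁻³) = 6.507 mm.
Required leg w = t_e / 0.707 = 9.204 mm → use 10 mm.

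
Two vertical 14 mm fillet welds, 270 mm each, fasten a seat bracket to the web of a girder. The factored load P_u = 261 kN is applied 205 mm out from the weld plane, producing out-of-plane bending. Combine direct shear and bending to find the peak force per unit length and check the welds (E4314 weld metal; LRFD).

E43XX → F_EXX = 430 MPa.
L_w = 2 × 270 = 540 mm; section modulus (unit throat) S = 2 × L²/6 = 24300 mm².
Direct shear f_v = P/L_w = 261×10³/540 = 483.3 N/mm.
Moment M = P × e = 261×10³ × 205 = 53505000 N·mm; bending f_b = M/S = 2202 N/mm.
f_max = √(f_v² + f_b²) = √(483.3² + 2202²) = 2254 N/mm.
φr_n = 0.75 × 0.6 × 430 × (0.707 × 14) = 1915 N/mm → NOT adequate.

f_max ≈ 2250 N/mm; NOT adequate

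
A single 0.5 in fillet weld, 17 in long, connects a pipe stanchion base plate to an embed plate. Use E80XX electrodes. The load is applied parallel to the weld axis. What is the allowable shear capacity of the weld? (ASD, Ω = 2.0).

R_n/Ω ≈ 144 kips

E80XX → F_EXX = 80 ksi.
Effective throat t_e = 0.707 × 0.5 = 0.3535 in.
Total length L = 17 in; A_we = 0.3535 × 17 = 6.01 in².
F_nw = 0.6 F_EXX = 0.6 × 80 = 48 ksi.
R_n = 48 × 6.01 = 288.5 kips; R_n/Ω = 288.5/2.0 = 144.2 kips.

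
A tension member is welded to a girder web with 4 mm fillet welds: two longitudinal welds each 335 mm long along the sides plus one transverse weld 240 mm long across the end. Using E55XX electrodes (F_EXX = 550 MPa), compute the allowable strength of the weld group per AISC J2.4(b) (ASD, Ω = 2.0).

R_n/Ω ≈ 434 kN

t_e = 0.707 × 4 = 2.828 mm.
R_nwl = 0.6 × 550 × 2.828 × 670 × 10⁻³ = 625.3 kN (longitudinal, 2 welds).
R_nwt = 0.6 × 550 × 2.828 × 240 × 10⁻³ = 224 kN (transverse, base value).
(i) R_nwl + R_nwt = 849.2 kN; (ii) 0.85 R_nwl + 1.5 R_nwt = 867.4 kN.
R_n = max = 867.4 kN [governs: (ii)]; R_n/Ω = 433.7 kN.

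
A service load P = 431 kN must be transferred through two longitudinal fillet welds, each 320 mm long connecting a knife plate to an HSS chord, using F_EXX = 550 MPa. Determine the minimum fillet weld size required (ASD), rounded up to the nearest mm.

w = 6 mm

Total weld length L = 640 mm.
Required throat t_e = P × Ω / (0.6 F_EXX × L) = 431 × 2.0 / (0.6 × 550 × 640 × 10⁻³) = 4.081 mm.
Required leg w = t_e / 0.707 = 5.773 mm → use 6 mm.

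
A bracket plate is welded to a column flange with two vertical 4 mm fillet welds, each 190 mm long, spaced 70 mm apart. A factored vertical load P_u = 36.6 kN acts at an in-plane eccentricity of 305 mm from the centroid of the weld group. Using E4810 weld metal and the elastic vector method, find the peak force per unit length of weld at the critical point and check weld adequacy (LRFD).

f_max ≈ 741 N/mm; NOT adequate

E48XX → F_EXX = 480 MPa.
Total weld length L_w = 380 mm. Treat welds as unit-width lines.
Polar moment about centroid: J = 2[d³/12 + d(b/2)²] = 2[190³/12 + 190×35²] = 1609000 mm³.
Direct shear f_v = P/L_w = 36.6×10³ / 380 = 96.32 N/mm (vertical).
Torsion M = P·e = 36.6×10³ × 305 = 11163000 N·mm.
Critical point at (x, y) = (35, 95) from centroid. f_tx = M·y/J = 659.2 N/mm; f_ty = M·x/J = 242.9 N/mm.
Resultant f_max = √[f_tx² + (f_v + f_ty)²] = √[659.2² + (96.32 + 242.9)²] = 741.4 N/mm.
Capacity per unit length: φr_n = 0.75 × 0.6 × 480 × (0.707 × 4) = 610.8 N/mm.
741.4 > 610.8 → NOT adequate.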